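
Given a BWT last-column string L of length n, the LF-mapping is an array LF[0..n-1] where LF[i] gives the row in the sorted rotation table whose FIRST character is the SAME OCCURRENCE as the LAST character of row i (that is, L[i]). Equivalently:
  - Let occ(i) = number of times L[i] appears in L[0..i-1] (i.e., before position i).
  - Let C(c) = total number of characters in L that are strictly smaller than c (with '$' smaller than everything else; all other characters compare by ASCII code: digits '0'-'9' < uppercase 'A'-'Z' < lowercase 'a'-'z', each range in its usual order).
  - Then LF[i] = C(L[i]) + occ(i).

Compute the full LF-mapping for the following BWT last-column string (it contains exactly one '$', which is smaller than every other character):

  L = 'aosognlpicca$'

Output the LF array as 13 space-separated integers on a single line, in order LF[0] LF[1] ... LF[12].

Char counts: '$':1, 'a':2, 'c':2, 'g':1, 'i':1, 'l':1, 'n':1, 'o':2, 'p':1, 's':1
C (first-col start): C('$')=0, C('a')=1, C('c')=3, C('g')=5, C('i')=6, C('l')=7, C('n')=8, C('o')=9, C('p')=11, C('s')=12
L[0]='a': occ=0, LF[0]=C('a')+0=1+0=1
L[1]='o': occ=0, LF[1]=C('o')+0=9+0=9
L[2]='s': occ=0, LF[2]=C('s')+0=12+0=12
L[3]='o': occ=1, LF[3]=C('o')+1=9+1=10
L[4]='g': occ=0, LF[4]=C('g')+0=5+0=5
L[5]='n': occ=0, LF[5]=C('n')+0=8+0=8
L[6]='l': occ=0, LF[6]=C('l')+0=7+0=7
L[7]='p': occ=0, LF[7]=C('p')+0=11+0=11
L[8]='i': occ=0, LF[8]=C('i')+0=6+0=6
L[9]='c': occ=0, LF[9]=C('c')+0=3+0=3
L[10]='c': occ=1, LF[10]=C('c')+1=3+1=4
L[11]='a': occ=1, LF[11]=C('a')+1=1+1=2
L[12]='$': occ=0, LF[12]=C('$')+0=0+0=0

Answer: 1 9 12 10 5 8 7 11 6 3 4 2 0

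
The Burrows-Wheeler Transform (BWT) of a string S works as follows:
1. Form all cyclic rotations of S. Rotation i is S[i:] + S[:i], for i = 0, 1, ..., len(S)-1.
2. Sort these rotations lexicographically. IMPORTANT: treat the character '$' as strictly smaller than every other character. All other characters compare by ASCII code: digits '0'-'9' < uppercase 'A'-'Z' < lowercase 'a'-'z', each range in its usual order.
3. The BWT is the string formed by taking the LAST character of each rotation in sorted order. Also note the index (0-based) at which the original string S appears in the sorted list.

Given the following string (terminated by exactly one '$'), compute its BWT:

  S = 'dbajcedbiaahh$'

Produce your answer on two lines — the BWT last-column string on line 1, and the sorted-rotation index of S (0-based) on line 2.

All 14 rotations (rotation i = S[i:]+S[:i]):
  rot[0] = dbajcedbiaahh$
  rot[1] = bajcedbiaahh$d
  rot[2] = ajcedbiaahh$db
  rot[3] = jcedbiaahh$dba
  rot[4] = cedbiaahh$dbaj
  rot[5] = edbiaahh$dbajc
  rot[6] = dbiaahh$dbajce
  rot[7] = biaahh$dbajced
  rot[8] = iaahh$dbajcedb
  rot[9] = aahh$dbajcedbi
  rot[10] = ahh$dbajcedbia
  rot[11] = hh$dbajcedbiaa
  rot[12] = h$dbajcedbiaah
  rot[13] = $dbajcedbiaahh
Sorted (with $ < everything):
  sorted[0] = $dbajcedbiaahh  (last char: 'h')
  sorted[1] = aahh$dbajcedbi  (last char: 'i')
  sorted[2] = ahh$dbajcedbia  (last char: 'a')
  sorted[3] = ajcedbiaahh$db  (last char: 'b')
  sorted[4] = bajcedbiaahh$d  (last char: 'd')
  sorted[5] = biaahh$dbajced  (last char: 'd')
  sorted[6] = cedbiaahh$dbaj  (last char: 'j')
  sorted[7] = dbajcedbiaahh$  (last char: '$')
  sorted[8] = dbiaahh$dbajce  (last char: 'e')
  sorted[9] = edbiaahh$dbajc  (last char: 'c')
  sorted[10] = h$dbajcedbiaah  (last char: 'h')
  sorted[11] = hh$dbajcedbiaa  (last char: 'a')
  sorted[12] = iaahh$dbajcedb  (last char: 'b')
  sorted[13] = jcedbiaahh$dba  (last char: 'a')
Last column: hiabddj$echaba
Original string S is at sorted index 7

Answer: hiabddj$echaba
7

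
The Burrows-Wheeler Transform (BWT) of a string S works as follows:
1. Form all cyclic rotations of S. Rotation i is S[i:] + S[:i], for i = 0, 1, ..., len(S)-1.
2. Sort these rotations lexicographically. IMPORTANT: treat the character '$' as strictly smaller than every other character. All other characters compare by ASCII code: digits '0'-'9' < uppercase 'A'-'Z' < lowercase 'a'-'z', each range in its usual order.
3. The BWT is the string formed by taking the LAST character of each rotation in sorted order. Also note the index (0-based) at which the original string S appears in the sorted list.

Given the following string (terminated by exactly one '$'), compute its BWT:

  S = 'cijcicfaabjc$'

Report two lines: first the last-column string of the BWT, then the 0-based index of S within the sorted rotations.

All 13 rotations (rotation i = S[i:]+S[:i]):
  rot[0] = cijcicfaabjc$
  rot[1] = ijcicfaabjc$c
  rot[2] = jcicfaabjc$ci
  rot[3] = cicfaabjc$cij
  rot[4] = icfaabjc$cijc
  rot[5] = cfaabjc$cijci
  rot[6] = faabjc$cijcic
  rot[7] = aabjc$cijcicf
  rot[8] = abjc$cijcicfa
  rot[9] = bjc$cijcicfaa
  rot[10] = jc$cijcicfaab
  rot[11] = c$cijcicfaabj
  rot[12] = $cijcicfaabjc
Sorted (with $ < everything):
  sorted[0] = $cijcicfaabjc  (last char: 'c')
  sorted[1] = aabjc$cijcicf  (last char: 'f')
  sorted[2] = abjc$cijcicfa  (last char: 'a')
  sorted[3] = bjc$cijcicfaa  (last char: 'a')
  sorted[4] = c$cijcicfaabj  (last char: 'j')
  sorted[5] = cfaabjc$cijci  (last char: 'i')
  sorted[6] = cicfaabjc$cij  (last char: 'j')
  sorted[7] = cijcicfaabjc$  (last char: '$')
  sorted[8] = faabjc$cijcic  (last char: 'c')
  sorted[9] = icfaabjc$cijc  (last char: 'c')
  sorted[10] = ijcicfaabjc$c  (last char: 'c')
  sorted[11] = jc$cijcicfaab  (last char: 'b')
  sorted[12] = jcicfaabjc$ci  (last char: 'i')
Last column: cfaajij$cccbi
Original string S is at sorted index 7

Answer: cfaajij$cccbi
7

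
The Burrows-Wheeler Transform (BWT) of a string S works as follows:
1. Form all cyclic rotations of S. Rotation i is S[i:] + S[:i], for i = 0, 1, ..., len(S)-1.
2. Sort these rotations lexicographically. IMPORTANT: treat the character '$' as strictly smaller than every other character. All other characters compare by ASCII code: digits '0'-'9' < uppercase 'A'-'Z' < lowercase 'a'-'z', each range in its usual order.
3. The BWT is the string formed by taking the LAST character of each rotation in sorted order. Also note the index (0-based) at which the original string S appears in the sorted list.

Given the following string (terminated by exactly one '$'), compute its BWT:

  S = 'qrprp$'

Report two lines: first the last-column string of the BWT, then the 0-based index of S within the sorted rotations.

All 6 rotations (rotation i = S[i:]+S[:i]):
  rot[0] = qrprp$
  rot[1] = rprp$q
  rot[2] = prp$qr
  rot[3] = rp$qrp
  rot[4] = p$qrpr
  rot[5] = $qrprp
Sorted (with $ < everything):
  sorted[0] = $qrprp  (last char: 'p')
  sorted[1] = p$qrpr  (last char: 'r')
  sorted[2] = prp$qr  (last char: 'r')
  sorted[3] = qrprp$  (last char: '$')
  sorted[4] = rp$qrp  (last char: 'p')
  sorted[5] = rprp$q  (last char: 'q')
Last column: prr$pq
Original string S is at sorted index 3

Answer: prr$pq
3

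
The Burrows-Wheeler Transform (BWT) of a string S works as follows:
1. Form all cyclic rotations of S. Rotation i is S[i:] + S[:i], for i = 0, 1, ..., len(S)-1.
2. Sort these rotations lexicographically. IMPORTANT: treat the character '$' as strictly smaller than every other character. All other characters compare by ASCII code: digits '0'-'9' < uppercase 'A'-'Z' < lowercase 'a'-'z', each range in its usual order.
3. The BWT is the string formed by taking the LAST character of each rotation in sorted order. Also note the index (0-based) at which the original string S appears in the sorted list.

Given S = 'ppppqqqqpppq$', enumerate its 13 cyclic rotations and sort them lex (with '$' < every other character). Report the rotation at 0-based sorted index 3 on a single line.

All 13 rotations (rotation i = S[i:]+S[:i]):
  rot[0] = ppppqqqqpppq$
  rot[1] = pppqqqqpppq$p
  rot[2] = ppqqqqpppq$pp
  rot[3] = pqqqqpppq$ppp
  rot[4] = qqqqpppq$pppp
  rot[5] = qqqpppq$ppppq
  rot[6] = qqpppq$ppppqq
  rot[7] = qpppq$ppppqqq
  rot[8] = pppq$ppppqqqq
  rot[9] = ppq$ppppqqqqp
  rot[10] = pq$ppppqqqqpp
  rot[11] = q$ppppqqqqppp
  rot[12] = $ppppqqqqpppq
Sorted (with $ < everything):
  sorted[0] = $ppppqqqqpppq
  sorted[1] = ppppqqqqpppq$
  sorted[2] = pppq$ppppqqqq
  sorted[3] = pppqqqqpppq$p
  sorted[4] = ppq$ppppqqqqp
  sorted[5] = ppqqqqpppq$pp
  sorted[6] = pq$ppppqqqqpp
  sorted[7] = pqqqqpppq$ppp
  sorted[8] = q$ppppqqqqppp
  sorted[9] = qpppq$ppppqqq
  sorted[10] = qqpppq$ppppqq
  sorted[11] = qqqpppq$ppppq
  sorted[12] = qqqqpppq$pppp
sorted[3] = pppqqqqpppq$p

Answer: pppqqqqpppq$p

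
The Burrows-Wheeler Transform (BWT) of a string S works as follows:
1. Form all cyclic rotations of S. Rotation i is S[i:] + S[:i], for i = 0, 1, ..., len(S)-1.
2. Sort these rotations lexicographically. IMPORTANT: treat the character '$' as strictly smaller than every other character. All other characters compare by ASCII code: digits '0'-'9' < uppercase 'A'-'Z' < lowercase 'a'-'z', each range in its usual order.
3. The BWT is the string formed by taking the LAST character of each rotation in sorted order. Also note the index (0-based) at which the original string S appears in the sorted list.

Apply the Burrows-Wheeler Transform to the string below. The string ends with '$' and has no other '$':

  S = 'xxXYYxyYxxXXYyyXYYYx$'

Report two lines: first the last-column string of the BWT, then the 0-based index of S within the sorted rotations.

All 21 rotations (rotation i = S[i:]+S[:i]):
  rot[0] = xxXYYxyYxxXXYyyXYYYx$
  rot[1] = xXYYxyYxxXXYyyXYYYx$x
  rot[2] = XYYxyYxxXXYyyXYYYx$xx
  rot[3] = YYxyYxxXXYyyXYYYx$xxX
  rot[4] = YxyYxxXXYyyXYYYx$xxXY
  rot[5] = xyYxxXXYyyXYYYx$xxXYY
  rot[6] = yYxxXXYyyXYYYx$xxXYYx
  rot[7] = YxxXXYyyXYYYx$xxXYYxy
  rot[8] = xxXXYyyXYYYx$xxXYYxyY
  rot[9] = xXXYyyXYYYx$xxXYYxyYx
  rot[10] = XXYyyXYYYx$xxXYYxyYxx
  rot[11] = XYyyXYYYx$xxXYYxyYxxX
  rot[12] = YyyXYYYx$xxXYYxyYxxXX
  rot[13] = yyXYYYx$xxXYYxyYxxXXY
  rot[14] = yXYYYx$xxXYYxyYxxXXYy
  rot[15] = XYYYx$xxXYYxyYxxXXYyy
  rot[16] = YYYx$xxXYYxyYxxXXYyyX
  rot[17] = YYx$xxXYYxyYxxXXYyyXY
  rot[18] = Yx$xxXYYxyYxxXXYyyXYY
  rot[19] = x$xxXYYxyYxxXXYyyXYYY
  rot[20] = $xxXYYxyYxxXXYyyXYYYx
Sorted (with $ < everything):
  sorted[0] = $xxXYYxyYxxXXYyyXYYYx  (last char: 'x')
  sorted[1] = XXYyyXYYYx$xxXYYxyYxx  (last char: 'x')
  sorted[2] = XYYYx$xxXYYxyYxxXXYyy  (last char: 'y')
  sorted[3] = XYYxyYxxXXYyyXYYYx$xx  (last char: 'x')
  sorted[4] = XYyyXYYYx$xxXYYxyYxxX  (last char: 'X')
  sorted[5] = YYYx$xxXYYxyYxxXXYyyX  (last char: 'X')
  sorted[6] = YYx$xxXYYxyYxxXXYyyXY  (last char: 'Y')
  sorted[7] = YYxyYxxXXYyyXYYYx$xxX  (last char: 'X')
  sorted[8] = Yx$xxXYYxyYxxXXYyyXYY  (last char: 'Y')
  sorted[9] = YxxXXYyyXYYYx$xxXYYxy  (last char: 'y')
  sorted[10] = YxyYxxXXYyyXYYYx$xxXY  (last char: 'Y')
  sorted[11] = YyyXYYYx$xxXYYxyYxxXX  (last char: 'X')
  sorted[12] = x$xxXYYxyYxxXXYyyXYYY  (last char: 'Y')
  sorted[13] = xXXYyyXYYYx$xxXYYxyYx  (last char: 'x')
  sorted[14] = xXYYxyYxxXXYyyXYYYx$x  (last char: 'x')
  sorted[15] = xxXXYyyXYYYx$xxXYYxyY  (last char: 'Y')
  sorted[16] = xxXYYxyYxxXXYyyXYYYx$  (last char: '$')
  sorted[17] = xyYxxXXYyyXYYYx$xxXYY  (last char: 'Y')
  sorted[18] = yXYYYx$xxXYYxyYxxXXYy  (last char: 'y')
  sorted[19] = yYxxXXYyyXYYYx$xxXYYx  (last char: 'x')
  sorted[20] = yyXYYYx$xxXYYxyYxxXXY  (last char: 'Y')
Last column: xxyxXXYXYyYXYxxY$YyxY
Original string S is at sorted index 16

Answer: xxyxXXYXYyYXYxxY$YyxY
16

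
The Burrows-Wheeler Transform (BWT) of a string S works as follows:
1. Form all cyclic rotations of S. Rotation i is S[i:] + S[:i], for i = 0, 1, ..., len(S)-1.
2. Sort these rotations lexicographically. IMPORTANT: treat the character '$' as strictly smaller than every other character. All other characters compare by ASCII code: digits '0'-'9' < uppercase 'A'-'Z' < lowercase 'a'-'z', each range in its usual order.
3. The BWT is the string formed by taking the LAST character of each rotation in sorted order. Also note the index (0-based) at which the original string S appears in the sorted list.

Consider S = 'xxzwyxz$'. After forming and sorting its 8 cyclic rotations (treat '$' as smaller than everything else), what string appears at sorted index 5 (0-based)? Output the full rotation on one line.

Answer: yxz$xxzw

Derivation:
All 8 rotations (rotation i = S[i:]+S[:i]):
  rot[0] = xxzwyxz$
  rot[1] = xzwyxz$x
  rot[2] = zwyxz$xx
  rot[3] = wyxz$xxz
  rot[4] = yxz$xxzw
  rot[5] = xz$xxzwy
  rot[6] = z$xxzwyx
  rot[7] = $xxzwyxz
Sorted (with $ < everything):
  sorted[0] = $xxzwyxz
  sorted[1] = wyxz$xxz
  sorted[2] = xxzwyxz$
  sorted[3] = xz$xxzwy
  sorted[4] = xzwyxz$x
  sorted[5] = yxz$xxzw
  sorted[6] = z$xxzwyx
  sorted[7] = zwyxz$xx
sorted[5] = yxz$xxzw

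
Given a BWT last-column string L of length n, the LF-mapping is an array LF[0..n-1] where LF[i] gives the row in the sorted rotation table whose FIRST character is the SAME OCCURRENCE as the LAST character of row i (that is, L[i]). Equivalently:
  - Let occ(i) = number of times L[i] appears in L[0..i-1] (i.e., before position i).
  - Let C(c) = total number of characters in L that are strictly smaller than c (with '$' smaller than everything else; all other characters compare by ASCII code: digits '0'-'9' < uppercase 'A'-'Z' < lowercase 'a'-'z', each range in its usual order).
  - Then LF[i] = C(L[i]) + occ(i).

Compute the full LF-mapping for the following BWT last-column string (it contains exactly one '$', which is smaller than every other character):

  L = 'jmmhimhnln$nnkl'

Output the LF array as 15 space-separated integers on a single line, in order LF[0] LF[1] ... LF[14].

Answer: 4 8 9 1 3 10 2 11 6 12 0 13 14 5 7

Derivation:
Char counts: '$':1, 'h':2, 'i':1, 'j':1, 'k':1, 'l':2, 'm':3, 'n':4
C (first-col start): C('$')=0, C('h')=1, C('i')=3, C('j')=4, C('k')=5, C('l')=6, C('m')=8, C('n')=11
L[0]='j': occ=0, LF[0]=C('j')+0=4+0=4
L[1]='m': occ=0, LF[1]=C('m')+0=8+0=8
L[2]='m': occ=1, LF[2]=C('m')+1=8+1=9
L[3]='h': occ=0, LF[3]=C('h')+0=1+0=1
L[4]='i': occ=0, LF[4]=C('i')+0=3+0=3
L[5]='m': occ=2, LF[5]=C('m')+2=8+2=10
L[6]='h': occ=1, LF[6]=C('h')+1=1+1=2
L[7]='n': occ=0, LF[7]=C('n')+0=11+0=11
L[8]='l': occ=0, LF[8]=C('l')+0=6+0=6
L[9]='n': occ=1, LF[9]=C('n')+1=11+1=12
L[10]='$': occ=0, LF[10]=C('$')+0=0+0=0
L[11]='n': occ=2, LF[11]=C('n')+2=11+2=13
L[12]='n': occ=3, LF[12]=C('n')+3=11+3=14
L[13]='k': occ=0, LF[13]=C('k')+0=5+0=5
L[14]='l': occ=1, LF[14]=C('l')+1=6+1=7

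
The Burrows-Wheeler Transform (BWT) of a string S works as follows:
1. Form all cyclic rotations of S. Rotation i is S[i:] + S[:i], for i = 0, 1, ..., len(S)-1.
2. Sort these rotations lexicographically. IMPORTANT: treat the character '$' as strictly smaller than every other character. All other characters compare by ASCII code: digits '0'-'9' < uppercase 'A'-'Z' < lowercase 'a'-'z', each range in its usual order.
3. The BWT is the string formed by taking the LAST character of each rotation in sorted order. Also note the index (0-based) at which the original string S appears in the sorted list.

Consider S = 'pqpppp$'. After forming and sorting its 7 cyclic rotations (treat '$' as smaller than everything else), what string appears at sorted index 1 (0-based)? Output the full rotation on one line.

Answer: p$pqppp

Derivation:
All 7 rotations (rotation i = S[i:]+S[:i]):
  rot[0] = pqpppp$
  rot[1] = qpppp$p
  rot[2] = pppp$pq
  rot[3] = ppp$pqp
  rot[4] = pp$pqpp
  rot[5] = p$pqppp
  rot[6] = $pqpppp
Sorted (with $ < everything):
  sorted[0] = $pqpppp
  sorted[1] = p$pqppp
  sorted[2] = pp$pqpp
  sorted[3] = ppp$pqp
  sorted[4] = pppp$pq
  sorted[5] = pqpppp$
  sorted[6] = qpppp$p
sorted[1] = p$pqppp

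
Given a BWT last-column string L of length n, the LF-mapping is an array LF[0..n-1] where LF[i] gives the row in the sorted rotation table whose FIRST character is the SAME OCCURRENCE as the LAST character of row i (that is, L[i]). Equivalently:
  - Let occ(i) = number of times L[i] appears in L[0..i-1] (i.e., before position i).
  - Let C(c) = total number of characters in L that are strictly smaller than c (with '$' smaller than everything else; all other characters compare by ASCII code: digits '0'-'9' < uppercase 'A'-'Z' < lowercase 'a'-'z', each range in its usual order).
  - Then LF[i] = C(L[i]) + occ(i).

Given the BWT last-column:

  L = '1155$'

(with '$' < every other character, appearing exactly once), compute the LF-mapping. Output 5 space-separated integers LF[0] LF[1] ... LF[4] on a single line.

Answer: 1 2 3 4 0

Derivation:
Char counts: '$':1, '1':2, '5':2
C (first-col start): C('$')=0, C('1')=1, C('5')=3
L[0]='1': occ=0, LF[0]=C('1')+0=1+0=1
L[1]='1': occ=1, LF[1]=C('1')+1=1+1=2
L[2]='5': occ=0, LF[2]=C('5')+0=3+0=3
L[3]='5': occ=1, LF[3]=C('5')+1=3+1=4
L[4]='$': occ=0, LF[4]=C('$')+0=0+0=0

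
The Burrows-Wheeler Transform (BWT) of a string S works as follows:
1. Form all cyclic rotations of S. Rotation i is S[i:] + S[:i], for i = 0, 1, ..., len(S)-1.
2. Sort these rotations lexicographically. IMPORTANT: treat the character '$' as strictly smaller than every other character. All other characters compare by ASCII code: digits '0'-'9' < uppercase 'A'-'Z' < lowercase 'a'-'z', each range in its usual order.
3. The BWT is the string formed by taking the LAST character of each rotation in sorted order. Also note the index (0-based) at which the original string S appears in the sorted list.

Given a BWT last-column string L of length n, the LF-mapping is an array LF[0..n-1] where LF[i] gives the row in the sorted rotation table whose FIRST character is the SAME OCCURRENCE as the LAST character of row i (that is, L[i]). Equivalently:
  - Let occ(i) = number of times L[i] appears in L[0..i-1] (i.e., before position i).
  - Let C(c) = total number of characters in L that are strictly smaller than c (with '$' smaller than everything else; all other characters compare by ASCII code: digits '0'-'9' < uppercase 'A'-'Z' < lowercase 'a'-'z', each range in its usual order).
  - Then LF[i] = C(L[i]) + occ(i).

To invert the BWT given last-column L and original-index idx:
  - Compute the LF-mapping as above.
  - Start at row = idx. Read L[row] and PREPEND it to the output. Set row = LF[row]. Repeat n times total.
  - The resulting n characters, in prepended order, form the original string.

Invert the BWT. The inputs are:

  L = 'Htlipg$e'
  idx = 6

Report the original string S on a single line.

Answer: pigletH$

Derivation:
LF mapping: 1 7 5 4 6 3 0 2
Walk LF starting at row 6, prepending L[row]:
  step 1: row=6, L[6]='$', prepend. Next row=LF[6]=0
  step 2: row=0, L[0]='H', prepend. Next row=LF[0]=1
  step 3: row=1, L[1]='t', prepend. Next row=LF[1]=7
  step 4: row=7, L[7]='e', prepend. Next row=LF[7]=2
  step 5: row=2, L[2]='l', prepend. Next row=LF[2]=5
  step 6: row=5, L[5]='g', prepend. Next row=LF[5]=3
  step 7: row=3, L[3]='i', prepend. Next row=LF[3]=4
  step 8: row=4, L[4]='p', prepend. Next row=LF[4]=6
Reversed output: pigletH$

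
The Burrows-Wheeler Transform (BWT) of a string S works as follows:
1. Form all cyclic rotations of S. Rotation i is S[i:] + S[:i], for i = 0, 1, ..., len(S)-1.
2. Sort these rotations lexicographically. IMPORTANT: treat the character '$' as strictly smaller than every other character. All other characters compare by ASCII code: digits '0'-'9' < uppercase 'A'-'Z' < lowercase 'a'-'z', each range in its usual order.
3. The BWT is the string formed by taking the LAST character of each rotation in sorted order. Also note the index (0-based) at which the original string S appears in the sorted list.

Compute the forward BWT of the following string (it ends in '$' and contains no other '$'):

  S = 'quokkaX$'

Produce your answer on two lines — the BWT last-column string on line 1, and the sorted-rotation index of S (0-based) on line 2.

Answer: Xakkou$q
6

Derivation:
All 8 rotations (rotation i = S[i:]+S[:i]):
  rot[0] = quokkaX$
  rot[1] = uokkaX$q
  rot[2] = okkaX$qu
  rot[3] = kkaX$quo
  rot[4] = kaX$quok
  rot[5] = aX$quokk
  rot[6] = X$quokka
  rot[7] = $quokkaX
Sorted (with $ < everything):
  sorted[0] = $quokkaX  (last char: 'X')
  sorted[1] = X$quokka  (last char: 'a')
  sorted[2] = aX$quokk  (last char: 'k')
  sorted[3] = kaX$quok  (last char: 'k')
  sorted[4] = kkaX$quo  (last char: 'o')
  sorted[5] = okkaX$qu  (last char: 'u')
  sorted[6] = quokkaX$  (last char: '$')
  sorted[7] = uokkaX$q  (last char: 'q')
Last column: Xakkou$q
Original string S is at sorted index 6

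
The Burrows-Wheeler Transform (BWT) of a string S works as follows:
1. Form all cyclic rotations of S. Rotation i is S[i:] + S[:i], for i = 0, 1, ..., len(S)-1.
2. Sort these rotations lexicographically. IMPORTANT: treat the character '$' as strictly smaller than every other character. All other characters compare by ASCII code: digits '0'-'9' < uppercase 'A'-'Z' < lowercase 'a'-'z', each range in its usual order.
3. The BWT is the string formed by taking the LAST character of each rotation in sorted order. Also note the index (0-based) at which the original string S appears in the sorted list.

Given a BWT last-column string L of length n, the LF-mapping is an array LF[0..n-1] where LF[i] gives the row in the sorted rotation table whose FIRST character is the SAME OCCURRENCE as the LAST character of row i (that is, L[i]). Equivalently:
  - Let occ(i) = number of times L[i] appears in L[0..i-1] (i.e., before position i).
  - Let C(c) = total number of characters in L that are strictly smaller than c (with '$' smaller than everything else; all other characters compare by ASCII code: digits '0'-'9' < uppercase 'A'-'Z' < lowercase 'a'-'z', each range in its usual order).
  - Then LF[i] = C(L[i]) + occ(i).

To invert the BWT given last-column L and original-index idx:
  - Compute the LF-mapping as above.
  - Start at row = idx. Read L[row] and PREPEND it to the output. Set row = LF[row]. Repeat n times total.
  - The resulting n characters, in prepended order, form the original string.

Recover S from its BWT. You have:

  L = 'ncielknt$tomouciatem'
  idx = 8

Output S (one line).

LF mapping: 12 2 6 4 9 8 13 16 0 17 14 10 15 19 3 7 1 18 5 11
Walk LF starting at row 8, prepending L[row]:
  step 1: row=8, L[8]='$', prepend. Next row=LF[8]=0
  step 2: row=0, L[0]='n', prepend. Next row=LF[0]=12
  step 3: row=12, L[12]='o', prepend. Next row=LF[12]=15
  step 4: row=15, L[15]='i', prepend. Next row=LF[15]=7
  step 5: row=7, L[7]='t', prepend. Next row=LF[7]=16
  step 6: row=16, L[16]='a', prepend. Next row=LF[16]=1
  step 7: row=1, L[1]='c', prepend. Next row=LF[1]=2
  step 8: row=2, L[2]='i', prepend. Next row=LF[2]=6
  step 9: row=6, L[6]='n', prepend. Next row=LF[6]=13
  step 10: row=13, L[13]='u', prepend. Next row=LF[13]=19
  step 11: row=19, L[19]='m', prepend. Next row=LF[19]=11
  step 12: row=11, L[11]='m', prepend. Next row=LF[11]=10
  step 13: row=10, L[10]='o', prepend. Next row=LF[10]=14
  step 14: row=14, L[14]='c', prepend. Next row=LF[14]=3
  step 15: row=3, L[3]='e', prepend. Next row=LF[3]=4
  step 16: row=4, L[4]='l', prepend. Next row=LF[4]=9
  step 17: row=9, L[9]='t', prepend. Next row=LF[9]=17
  step 18: row=17, L[17]='t', prepend. Next row=LF[17]=18
  step 19: row=18, L[18]='e', prepend. Next row=LF[18]=5
  step 20: row=5, L[5]='k', prepend. Next row=LF[5]=8
Reversed output: kettlecommunication$

Answer: kettlecommunication$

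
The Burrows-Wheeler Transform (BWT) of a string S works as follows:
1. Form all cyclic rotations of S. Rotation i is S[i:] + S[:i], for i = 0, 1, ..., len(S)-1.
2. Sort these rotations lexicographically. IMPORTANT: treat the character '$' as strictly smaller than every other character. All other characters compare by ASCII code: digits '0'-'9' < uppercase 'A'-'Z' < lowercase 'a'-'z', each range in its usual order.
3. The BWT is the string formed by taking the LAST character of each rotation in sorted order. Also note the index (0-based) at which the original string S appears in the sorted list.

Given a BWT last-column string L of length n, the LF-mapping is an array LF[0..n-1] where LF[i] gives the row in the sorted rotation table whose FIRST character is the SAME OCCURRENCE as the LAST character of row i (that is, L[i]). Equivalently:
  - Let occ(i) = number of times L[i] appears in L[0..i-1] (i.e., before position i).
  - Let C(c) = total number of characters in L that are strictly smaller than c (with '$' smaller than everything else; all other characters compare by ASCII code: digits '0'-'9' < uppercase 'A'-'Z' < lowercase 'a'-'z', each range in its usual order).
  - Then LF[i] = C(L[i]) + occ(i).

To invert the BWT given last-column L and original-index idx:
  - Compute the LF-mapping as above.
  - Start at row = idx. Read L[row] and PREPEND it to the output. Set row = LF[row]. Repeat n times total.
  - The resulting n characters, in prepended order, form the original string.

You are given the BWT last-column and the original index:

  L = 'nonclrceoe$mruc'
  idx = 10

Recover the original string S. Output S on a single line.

Answer: occurrenclemon$

Derivation:
LF mapping: 8 10 9 1 6 12 2 4 11 5 0 7 13 14 3
Walk LF starting at row 10, prepending L[row]:
  step 1: row=10, L[10]='$', prepend. Next row=LF[10]=0
  step 2: row=0, L[0]='n', prepend. Next row=LF[0]=8
  step 3: row=8, L[8]='o', prepend. Next row=LF[8]=11
  step 4: row=11, L[11]='m', prepend. Next row=LF[11]=7
  step 5: row=7, L[7]='e', prepend. Next row=LF[7]=4
  step 6: row=4, L[4]='l', prepend. Next row=LF[4]=6
  step 7: row=6, L[6]='c', prepend. Next row=LF[6]=2
  step 8: row=2, L[2]='n', prepend. Next row=LF[2]=9
  step 9: row=9, L[9]='e', prepend. Next row=LF[9]=5
  step 10: row=5, L[5]='r', prepend. Next row=LF[5]=12
  step 11: row=12, L[12]='r', prepend. Next row=LF[12]=13
  step 12: row=13, L[13]='u', prepend. Next row=LF[13]=14
  step 13: row=14, L[14]='c', prepend. Next row=LF[14]=3
  step 14: row=3, L[3]='c', prepend. Next row=LF[3]=1
  step 15: row=1, L[1]='o', prepend. Next row=LF[1]=10
Reversed output: occurrenclemon$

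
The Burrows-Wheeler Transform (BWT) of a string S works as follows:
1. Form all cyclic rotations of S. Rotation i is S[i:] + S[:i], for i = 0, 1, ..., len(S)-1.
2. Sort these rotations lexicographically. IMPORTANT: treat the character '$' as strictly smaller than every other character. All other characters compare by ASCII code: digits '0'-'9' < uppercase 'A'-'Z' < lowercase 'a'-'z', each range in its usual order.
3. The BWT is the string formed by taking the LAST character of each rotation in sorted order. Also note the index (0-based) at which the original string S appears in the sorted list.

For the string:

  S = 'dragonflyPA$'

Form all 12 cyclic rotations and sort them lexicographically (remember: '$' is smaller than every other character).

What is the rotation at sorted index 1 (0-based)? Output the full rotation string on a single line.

All 12 rotations (rotation i = S[i:]+S[:i]):
  rot[0] = dragonflyPA$
  rot[1] = ragonflyPA$d
  rot[2] = agonflyPA$dr
  rot[3] = gonflyPA$dra
  rot[4] = onflyPA$drag
  rot[5] = nflyPA$drago
  rot[6] = flyPA$dragon
  rot[7] = lyPA$dragonf
  rot[8] = yPA$dragonfl
  rot[9] = PA$dragonfly
  rot[10] = A$dragonflyP
  rot[11] = $dragonflyPA
Sorted (with $ < everything):
  sorted[0] = $dragonflyPA
  sorted[1] = A$dragonflyP
  sorted[2] = PA$dragonfly
  sorted[3] = agonflyPA$dr
  sorted[4] = dragonflyPA$
  sorted[5] = flyPA$dragon
  sorted[6] = gonflyPA$dra
  sorted[7] = lyPA$dragonf
  sorted[8] = nflyPA$drago
  sorted[9] = onflyPA$drag
  sorted[10] = ragonflyPA$d
  sorted[11] = yPA$dragonfl
sorted[1] = A$dragonflyP

Answer: A$dragonflyP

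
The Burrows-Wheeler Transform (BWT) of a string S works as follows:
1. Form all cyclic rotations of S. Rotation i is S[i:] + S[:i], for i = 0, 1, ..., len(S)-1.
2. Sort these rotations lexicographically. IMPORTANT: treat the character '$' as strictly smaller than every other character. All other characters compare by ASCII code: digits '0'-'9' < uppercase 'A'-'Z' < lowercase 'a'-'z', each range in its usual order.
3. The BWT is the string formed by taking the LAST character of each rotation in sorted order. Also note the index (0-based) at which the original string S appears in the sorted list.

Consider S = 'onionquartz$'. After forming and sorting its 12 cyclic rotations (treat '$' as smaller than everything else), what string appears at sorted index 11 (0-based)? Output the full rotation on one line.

Answer: z$onionquart

Derivation:
All 12 rotations (rotation i = S[i:]+S[:i]):
  rot[0] = onionquartz$
  rot[1] = nionquartz$o
  rot[2] = ionquartz$on
  rot[3] = onquartz$oni
  rot[4] = nquartz$onio
  rot[5] = quartz$onion
  rot[6] = uartz$onionq
  rot[7] = artz$onionqu
  rot[8] = rtz$onionqua
  rot[9] = tz$onionquar
  rot[10] = z$onionquart
  rot[11] = $onionquartz
Sorted (with $ < everything):
  sorted[0] = $onionquartz
  sorted[1] = artz$onionqu
  sorted[2] = ionquartz$on
  sorted[3] = nionquartz$o
  sorted[4] = nquartz$onio
  sorted[5] = onionquartz$
  sorted[6] = onquartz$oni
  sorted[7] = quartz$onion
  sorted[8] = rtz$onionqua
  sorted[9] = tz$onionquar
  sorted[10] = uartz$onionq
  sorted[11] = z$onionquart
sorted[11] = z$onionquart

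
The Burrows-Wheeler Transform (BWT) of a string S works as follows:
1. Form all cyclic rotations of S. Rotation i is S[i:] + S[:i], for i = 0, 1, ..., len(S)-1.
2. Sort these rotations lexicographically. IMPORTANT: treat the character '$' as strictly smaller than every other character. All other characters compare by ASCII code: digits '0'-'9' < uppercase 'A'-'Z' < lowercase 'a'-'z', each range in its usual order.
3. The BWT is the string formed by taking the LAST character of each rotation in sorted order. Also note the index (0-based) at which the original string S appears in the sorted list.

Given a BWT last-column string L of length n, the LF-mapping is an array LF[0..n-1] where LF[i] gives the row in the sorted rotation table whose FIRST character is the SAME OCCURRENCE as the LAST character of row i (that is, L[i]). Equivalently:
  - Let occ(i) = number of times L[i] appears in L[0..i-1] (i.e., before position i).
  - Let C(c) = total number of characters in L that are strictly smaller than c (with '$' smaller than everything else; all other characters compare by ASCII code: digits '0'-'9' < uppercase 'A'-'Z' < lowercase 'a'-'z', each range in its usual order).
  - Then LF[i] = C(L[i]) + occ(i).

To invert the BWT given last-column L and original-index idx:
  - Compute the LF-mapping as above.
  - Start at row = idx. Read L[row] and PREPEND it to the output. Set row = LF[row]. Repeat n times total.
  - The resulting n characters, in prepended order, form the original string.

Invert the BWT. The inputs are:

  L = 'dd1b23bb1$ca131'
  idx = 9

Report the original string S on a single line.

Answer: b1cb321d11ab3d$

Derivation:
LF mapping: 13 14 1 9 5 6 10 11 2 0 12 8 3 7 4
Walk LF starting at row 9, prepending L[row]:
  step 1: row=9, L[9]='$', prepend. Next row=LF[9]=0
  step 2: row=0, L[0]='d', prepend. Next row=LF[0]=13
  step 3: row=13, L[13]='3', prepend. Next row=LF[13]=7
  step 4: row=7, L[7]='b', prepend. Next row=LF[7]=11
  step 5: row=11, L[11]='a', prepend. Next row=LF[11]=8
  step 6: row=8, L[8]='1', prepend. Next row=LF[8]=2
  step 7: row=2, L[2]='1', prepend. Next row=LF[2]=1
  step 8: row=1, L[1]='d', prepend. Next row=LF[1]=14
  step 9: row=14, L[14]='1', prepend. Next row=LF[14]=4
  step 10: row=4, L[4]='2', prepend. Next row=LF[4]=5
  step 11: row=5, L[5]='3', prepend. Next row=LF[5]=6
  step 12: row=6, L[6]='b', prepend. Next row=LF[6]=10
  step 13: row=10, L[10]='c', prepend. Next row=LF[10]=12
  step 14: row=12, L[12]='1', prepend. Next row=LF[12]=3
  step 15: row=3, L[3]='b', prepend. Next row=LF[3]=9
Reversed output: b1cb321d11ab3d$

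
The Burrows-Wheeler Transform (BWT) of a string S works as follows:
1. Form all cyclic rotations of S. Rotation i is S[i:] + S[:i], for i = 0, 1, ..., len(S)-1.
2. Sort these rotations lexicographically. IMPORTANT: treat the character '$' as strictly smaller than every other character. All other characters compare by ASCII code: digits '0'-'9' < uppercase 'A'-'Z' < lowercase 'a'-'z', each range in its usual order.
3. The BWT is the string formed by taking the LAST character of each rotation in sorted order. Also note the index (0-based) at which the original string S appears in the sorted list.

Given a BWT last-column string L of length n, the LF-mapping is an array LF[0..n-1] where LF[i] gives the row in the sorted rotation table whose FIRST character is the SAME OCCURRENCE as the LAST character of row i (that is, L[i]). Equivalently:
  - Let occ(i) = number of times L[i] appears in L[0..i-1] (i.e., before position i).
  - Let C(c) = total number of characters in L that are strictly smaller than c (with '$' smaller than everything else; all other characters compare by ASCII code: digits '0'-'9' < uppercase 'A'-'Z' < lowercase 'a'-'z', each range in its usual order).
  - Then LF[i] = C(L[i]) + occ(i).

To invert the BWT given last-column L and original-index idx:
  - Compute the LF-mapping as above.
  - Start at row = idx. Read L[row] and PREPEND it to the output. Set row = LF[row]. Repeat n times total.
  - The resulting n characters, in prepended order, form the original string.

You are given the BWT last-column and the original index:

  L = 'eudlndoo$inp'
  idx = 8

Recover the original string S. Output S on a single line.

LF mapping: 3 11 1 5 6 2 8 9 0 4 7 10
Walk LF starting at row 8, prepending L[row]:
  step 1: row=8, L[8]='$', prepend. Next row=LF[8]=0
  step 2: row=0, L[0]='e', prepend. Next row=LF[0]=3
  step 3: row=3, L[3]='l', prepend. Next row=LF[3]=5
  step 4: row=5, L[5]='d', prepend. Next row=LF[5]=2
  step 5: row=2, L[2]='d', prepend. Next row=LF[2]=1
  step 6: row=1, L[1]='u', prepend. Next row=LF[1]=11
  step 7: row=11, L[11]='p', prepend. Next row=LF[11]=10
  step 8: row=10, L[10]='n', prepend. Next row=LF[10]=7
  step 9: row=7, L[7]='o', prepend. Next row=LF[7]=9
  step 10: row=9, L[9]='i', prepend. Next row=LF[9]=4
  step 11: row=4, L[4]='n', prepend. Next row=LF[4]=6
  step 12: row=6, L[6]='o', prepend. Next row=LF[6]=8
Reversed output: onionpuddle$

Answer: onionpuddle$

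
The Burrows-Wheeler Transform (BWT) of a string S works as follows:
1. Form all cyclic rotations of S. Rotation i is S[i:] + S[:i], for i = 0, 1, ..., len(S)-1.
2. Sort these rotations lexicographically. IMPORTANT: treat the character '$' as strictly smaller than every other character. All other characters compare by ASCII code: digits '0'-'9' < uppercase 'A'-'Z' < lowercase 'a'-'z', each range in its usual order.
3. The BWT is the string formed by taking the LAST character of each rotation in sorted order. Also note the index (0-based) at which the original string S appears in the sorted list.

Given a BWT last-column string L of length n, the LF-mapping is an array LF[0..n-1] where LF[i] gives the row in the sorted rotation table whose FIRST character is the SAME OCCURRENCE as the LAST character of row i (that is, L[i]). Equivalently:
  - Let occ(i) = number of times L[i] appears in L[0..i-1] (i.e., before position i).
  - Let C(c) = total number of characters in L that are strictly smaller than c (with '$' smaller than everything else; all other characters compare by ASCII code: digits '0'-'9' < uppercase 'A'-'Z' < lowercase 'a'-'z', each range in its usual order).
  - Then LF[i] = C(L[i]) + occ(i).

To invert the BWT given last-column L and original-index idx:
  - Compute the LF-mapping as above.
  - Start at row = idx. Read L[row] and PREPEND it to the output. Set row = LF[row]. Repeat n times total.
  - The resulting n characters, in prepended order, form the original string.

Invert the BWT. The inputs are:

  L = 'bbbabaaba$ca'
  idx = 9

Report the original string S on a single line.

LF mapping: 6 7 8 1 9 2 3 10 4 0 11 5
Walk LF starting at row 9, prepending L[row]:
  step 1: row=9, L[9]='$', prepend. Next row=LF[9]=0
  step 2: row=0, L[0]='b', prepend. Next row=LF[0]=6
  step 3: row=6, L[6]='a', prepend. Next row=LF[6]=3
  step 4: row=3, L[3]='a', prepend. Next row=LF[3]=1
  step 5: row=1, L[1]='b', prepend. Next row=LF[1]=7
  step 6: row=7, L[7]='b', prepend. Next row=LF[7]=10
  step 7: row=10, L[10]='c', prepend. Next row=LF[10]=11
  step 8: row=11, L[11]='a', prepend. Next row=LF[11]=5
  step 9: row=5, L[5]='a', prepend. Next row=LF[5]=2
  step 10: row=2, L[2]='b', prepend. Next row=LF[2]=8
  step 11: row=8, L[8]='a', prepend. Next row=LF[8]=4
  step 12: row=4, L[4]='b', prepend. Next row=LF[4]=9
Reversed output: babaacbbaab$

Answer: babaacbbaab$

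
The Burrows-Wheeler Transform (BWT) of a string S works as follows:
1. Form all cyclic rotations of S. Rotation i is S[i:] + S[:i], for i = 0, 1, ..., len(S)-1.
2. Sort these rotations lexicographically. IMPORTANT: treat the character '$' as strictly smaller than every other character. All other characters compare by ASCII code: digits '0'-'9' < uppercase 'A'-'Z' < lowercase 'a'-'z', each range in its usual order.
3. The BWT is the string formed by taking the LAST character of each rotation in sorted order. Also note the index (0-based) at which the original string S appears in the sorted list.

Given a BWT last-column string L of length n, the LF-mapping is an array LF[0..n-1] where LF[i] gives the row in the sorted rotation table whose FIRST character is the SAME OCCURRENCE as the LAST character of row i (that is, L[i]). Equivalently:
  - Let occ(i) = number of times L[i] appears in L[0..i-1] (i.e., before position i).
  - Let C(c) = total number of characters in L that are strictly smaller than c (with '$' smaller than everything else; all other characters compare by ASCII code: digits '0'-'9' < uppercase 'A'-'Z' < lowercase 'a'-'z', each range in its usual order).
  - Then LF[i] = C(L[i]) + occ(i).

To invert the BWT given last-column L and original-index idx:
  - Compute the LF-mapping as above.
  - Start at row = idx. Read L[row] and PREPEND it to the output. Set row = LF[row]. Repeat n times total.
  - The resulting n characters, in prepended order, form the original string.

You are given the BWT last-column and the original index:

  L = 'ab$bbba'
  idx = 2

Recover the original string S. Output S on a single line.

Answer: abbbba$

Derivation:
LF mapping: 1 3 0 4 5 6 2
Walk LF starting at row 2, prepending L[row]:
  step 1: row=2, L[2]='$', prepend. Next row=LF[2]=0
  step 2: row=0, L[0]='a', prepend. Next row=LF[0]=1
  step 3: row=1, L[1]='b', prepend. Next row=LF[1]=3
  step 4: row=3, L[3]='b', prepend. Next row=LF[3]=4
  step 5: row=4, L[4]='b', prepend. Next row=LF[4]=5
  step 6: row=5, L[5]='b', prepend. Next row=LF[5]=6
  step 7: row=6, L[6]='a', prepend. Next row=LF[6]=2
Reversed output: abbbba$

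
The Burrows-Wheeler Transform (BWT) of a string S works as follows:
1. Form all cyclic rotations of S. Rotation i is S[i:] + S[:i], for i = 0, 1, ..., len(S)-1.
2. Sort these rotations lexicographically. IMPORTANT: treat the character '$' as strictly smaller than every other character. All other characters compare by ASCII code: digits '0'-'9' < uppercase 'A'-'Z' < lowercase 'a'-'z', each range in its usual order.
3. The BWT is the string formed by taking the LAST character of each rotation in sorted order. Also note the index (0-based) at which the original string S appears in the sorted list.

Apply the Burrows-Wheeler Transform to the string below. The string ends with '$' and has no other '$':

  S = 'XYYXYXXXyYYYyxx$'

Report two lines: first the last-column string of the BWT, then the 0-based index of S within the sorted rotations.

Answer: xYXY$XXYXyYYxyXY
4

Derivation:
All 16 rotations (rotation i = S[i:]+S[:i]):
  rot[0] = XYYXYXXXyYYYyxx$
  rot[1] = YYXYXXXyYYYyxx$X
  rot[2] = YXYXXXyYYYyxx$XY
  rot[3] = XYXXXyYYYyxx$XYY
  rot[4] = YXXXyYYYyxx$XYYX
  rot[5] = XXXyYYYyxx$XYYXY
  rot[6] = XXyYYYyxx$XYYXYX
  rot[7] = XyYYYyxx$XYYXYXX
  rot[8] = yYYYyxx$XYYXYXXX
  rot[9] = YYYyxx$XYYXYXXXy
  rot[10] = YYyxx$XYYXYXXXyY
  rot[11] = Yyxx$XYYXYXXXyYY
  rot[12] = yxx$XYYXYXXXyYYY
  rot[13] = xx$XYYXYXXXyYYYy
  rot[14] = x$XYYXYXXXyYYYyx
  rot[15] = $XYYXYXXXyYYYyxx
Sorted (with $ < everything):
  sorted[0] = $XYYXYXXXyYYYyxx  (last char: 'x')
  sorted[1] = XXXyYYYyxx$XYYXY  (last char: 'Y')
  sorted[2] = XXyYYYyxx$XYYXYX  (last char: 'X')
  sorted[3] = XYXXXyYYYyxx$XYY  (last char: 'Y')
  sorted[4] = XYYXYXXXyYYYyxx$  (last char: '$')
  sorted[5] = XyYYYyxx$XYYXYXX  (last char: 'X')
  sorted[6] = YXXXyYYYyxx$XYYX  (last char: 'X')
  sorted[7] = YXYXXXyYYYyxx$XY  (last char: 'Y')
  sorted[8] = YYXYXXXyYYYyxx$X  (last char: 'X')
  sorted[9] = YYYyxx$XYYXYXXXy  (last char: 'y')
  sorted[10] = YYyxx$XYYXYXXXyY  (last char: 'Y')
  sorted[11] = Yyxx$XYYXYXXXyYY  (last char: 'Y')
  sorted[12] = x$XYYXYXXXyYYYyx  (last char: 'x')
  sorted[13] = xx$XYYXYXXXyYYYy  (last char: 'y')
  sorted[14] = yYYYyxx$XYYXYXXX  (last char: 'X')
  sorted[15] = yxx$XYYXYXXXyYYY  (last char: 'Y')
Last column: xYXY$XXYXyYYxyXY
Original string S is at sorted index 4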